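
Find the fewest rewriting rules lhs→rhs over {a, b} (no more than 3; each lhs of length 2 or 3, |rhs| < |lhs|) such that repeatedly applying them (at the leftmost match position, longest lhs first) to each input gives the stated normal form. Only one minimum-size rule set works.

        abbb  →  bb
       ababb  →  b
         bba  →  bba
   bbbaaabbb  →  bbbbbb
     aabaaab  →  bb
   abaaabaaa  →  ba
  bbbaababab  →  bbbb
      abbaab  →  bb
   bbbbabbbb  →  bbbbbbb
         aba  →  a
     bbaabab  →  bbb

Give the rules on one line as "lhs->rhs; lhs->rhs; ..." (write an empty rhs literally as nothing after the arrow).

  | abbb => bb
  | ababb => abb => b
  | bba
  | bbbaaabbb => bbbaabbb => bbbbbb

aa->a; aab->b; ab->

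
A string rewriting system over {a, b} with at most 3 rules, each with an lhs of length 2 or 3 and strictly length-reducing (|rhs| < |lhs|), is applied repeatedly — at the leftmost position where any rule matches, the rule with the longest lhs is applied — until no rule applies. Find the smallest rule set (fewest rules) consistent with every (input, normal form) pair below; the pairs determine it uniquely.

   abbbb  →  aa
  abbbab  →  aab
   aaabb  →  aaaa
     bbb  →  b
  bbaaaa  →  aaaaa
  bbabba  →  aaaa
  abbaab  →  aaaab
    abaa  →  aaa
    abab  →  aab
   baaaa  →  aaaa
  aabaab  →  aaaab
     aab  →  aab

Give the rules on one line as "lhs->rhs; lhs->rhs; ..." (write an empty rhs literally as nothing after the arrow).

  | abbbb => abb => aa
  | abbbab => abab => aab
  | aaabb => aaaa
  | bbb => b

ba->a; bb->a; bbb->b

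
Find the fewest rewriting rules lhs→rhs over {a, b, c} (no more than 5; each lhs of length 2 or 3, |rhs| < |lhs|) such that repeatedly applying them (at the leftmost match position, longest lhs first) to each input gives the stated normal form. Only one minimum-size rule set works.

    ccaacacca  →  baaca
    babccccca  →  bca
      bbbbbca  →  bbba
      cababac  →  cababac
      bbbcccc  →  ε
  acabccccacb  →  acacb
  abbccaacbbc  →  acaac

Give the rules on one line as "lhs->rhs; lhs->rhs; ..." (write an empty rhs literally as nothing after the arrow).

abc->b; acc->; bbc->; cc->b

  | ccaacacca => baacacca => baaca
  | babccccca => bbcccca => ccca => bca
  | bbbbbca => bbba
  | cababac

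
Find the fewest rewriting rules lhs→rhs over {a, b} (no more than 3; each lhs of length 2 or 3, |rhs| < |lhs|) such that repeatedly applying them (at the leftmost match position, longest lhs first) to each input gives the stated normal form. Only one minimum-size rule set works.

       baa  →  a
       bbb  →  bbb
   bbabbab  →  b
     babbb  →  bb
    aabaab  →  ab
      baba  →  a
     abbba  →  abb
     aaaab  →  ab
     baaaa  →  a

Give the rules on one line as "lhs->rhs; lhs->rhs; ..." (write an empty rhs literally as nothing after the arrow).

aa->a; ba->; bab->

  | baa => a
  | bbb
  | bbabbab => bbab => b
  | babbb => bb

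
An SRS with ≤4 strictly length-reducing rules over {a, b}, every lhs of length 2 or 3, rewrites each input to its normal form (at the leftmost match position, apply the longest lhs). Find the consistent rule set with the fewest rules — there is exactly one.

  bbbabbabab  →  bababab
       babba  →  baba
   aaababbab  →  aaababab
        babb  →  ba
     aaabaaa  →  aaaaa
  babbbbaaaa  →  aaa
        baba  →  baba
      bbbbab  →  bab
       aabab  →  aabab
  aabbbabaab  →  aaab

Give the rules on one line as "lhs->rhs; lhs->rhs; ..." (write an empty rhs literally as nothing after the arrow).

baa->a; bb->; bba->ba

  | bbbabbabab => babbabab => bababab
  | babba => baba
  | aaababbab => aaababab
  | babb => ba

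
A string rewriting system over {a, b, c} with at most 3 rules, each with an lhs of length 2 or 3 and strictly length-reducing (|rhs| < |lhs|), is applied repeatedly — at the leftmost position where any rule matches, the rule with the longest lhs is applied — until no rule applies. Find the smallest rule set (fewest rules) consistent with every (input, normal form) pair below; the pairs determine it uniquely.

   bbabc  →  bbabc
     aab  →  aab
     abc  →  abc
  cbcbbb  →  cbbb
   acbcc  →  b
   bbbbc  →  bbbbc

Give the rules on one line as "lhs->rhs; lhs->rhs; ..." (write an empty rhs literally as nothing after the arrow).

acc->b; cbc->c

  | bbabc
  | aab
  | abc
  | cbcbbb => cbbb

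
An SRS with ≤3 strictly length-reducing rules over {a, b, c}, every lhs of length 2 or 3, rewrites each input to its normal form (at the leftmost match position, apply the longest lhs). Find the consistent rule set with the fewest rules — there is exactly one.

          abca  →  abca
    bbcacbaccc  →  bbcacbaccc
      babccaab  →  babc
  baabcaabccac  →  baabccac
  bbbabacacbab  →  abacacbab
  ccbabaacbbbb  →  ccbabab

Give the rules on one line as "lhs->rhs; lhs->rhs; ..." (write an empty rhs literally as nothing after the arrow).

  | abca
  | bbcacbaccc
  | babccaab => babcbbb => babc
  | baabcaabccac => baabbbbccac => baabccac

aac->a; bbb->; caa->bb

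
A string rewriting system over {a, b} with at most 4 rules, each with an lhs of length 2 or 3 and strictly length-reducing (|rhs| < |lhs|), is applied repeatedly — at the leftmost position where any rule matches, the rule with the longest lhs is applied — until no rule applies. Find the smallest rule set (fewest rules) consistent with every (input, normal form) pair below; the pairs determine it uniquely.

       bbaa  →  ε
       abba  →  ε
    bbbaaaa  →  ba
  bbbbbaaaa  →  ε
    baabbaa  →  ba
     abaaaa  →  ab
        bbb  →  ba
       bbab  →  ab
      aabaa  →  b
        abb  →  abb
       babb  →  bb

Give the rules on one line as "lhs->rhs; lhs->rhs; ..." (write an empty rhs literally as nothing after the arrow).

aa->; bab->b; bba->a; bbb->ba

  | bbaa => aa => ε
  | abba => aa => ε
  | bbbaaaa => baaaaa => baaa => ba
  | bbbbbaaaa => babbaaaa => bbaaaa => aaaa => aa => ε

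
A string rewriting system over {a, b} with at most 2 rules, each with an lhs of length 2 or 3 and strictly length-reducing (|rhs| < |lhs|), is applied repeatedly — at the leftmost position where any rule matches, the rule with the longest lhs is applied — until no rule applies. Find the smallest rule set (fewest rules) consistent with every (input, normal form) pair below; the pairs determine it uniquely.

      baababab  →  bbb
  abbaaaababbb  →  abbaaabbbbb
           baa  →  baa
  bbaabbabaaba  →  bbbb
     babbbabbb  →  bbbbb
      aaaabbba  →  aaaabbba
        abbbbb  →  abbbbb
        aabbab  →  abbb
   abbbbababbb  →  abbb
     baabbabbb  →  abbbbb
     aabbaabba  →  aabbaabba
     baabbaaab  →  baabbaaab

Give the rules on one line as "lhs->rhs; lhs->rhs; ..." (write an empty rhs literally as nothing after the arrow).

  | baababab => babbbab => abbbab => abbab => abab => bbb
  | abbaaaababbb => abbaaabbbbb
  | baa
  | bbaabbabaaba => bbaababaaba => bbabbbaaba => babbbaaba => abbbaaba => abbbabb => abbabb => ababb => bbbb

aba->bb; bab->ab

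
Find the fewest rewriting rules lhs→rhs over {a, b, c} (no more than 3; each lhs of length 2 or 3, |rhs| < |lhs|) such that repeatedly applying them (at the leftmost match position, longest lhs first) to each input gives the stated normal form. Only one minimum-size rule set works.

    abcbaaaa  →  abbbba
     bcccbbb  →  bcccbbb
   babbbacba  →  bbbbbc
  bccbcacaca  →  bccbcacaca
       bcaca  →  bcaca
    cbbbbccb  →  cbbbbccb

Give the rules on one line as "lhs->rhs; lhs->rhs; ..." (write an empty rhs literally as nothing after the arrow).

  | abcbaaaa => abbcaaa => abbbba
  | bcccbbb
  | babbbacba => bbbbacba => bbbbabc => bbbbbc
  | bccbcacaca

bab->bb; caa->bb; cba->bc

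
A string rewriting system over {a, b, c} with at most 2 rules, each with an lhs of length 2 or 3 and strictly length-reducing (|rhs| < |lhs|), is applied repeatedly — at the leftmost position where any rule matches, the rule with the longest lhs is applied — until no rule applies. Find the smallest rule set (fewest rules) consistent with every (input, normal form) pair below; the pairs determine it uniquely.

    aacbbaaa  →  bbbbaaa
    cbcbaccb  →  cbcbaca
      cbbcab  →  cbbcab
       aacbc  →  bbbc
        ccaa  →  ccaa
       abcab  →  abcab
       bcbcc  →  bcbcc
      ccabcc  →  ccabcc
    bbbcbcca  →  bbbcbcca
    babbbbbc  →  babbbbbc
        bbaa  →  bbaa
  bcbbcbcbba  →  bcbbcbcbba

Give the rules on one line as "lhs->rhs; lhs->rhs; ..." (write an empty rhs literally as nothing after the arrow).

aac->bb; ccb->ca

  | aacbbaaa => bbbbaaa
  | cbcbaccb => cbcbaca
  | cbbcab
  | aacbc => bbbc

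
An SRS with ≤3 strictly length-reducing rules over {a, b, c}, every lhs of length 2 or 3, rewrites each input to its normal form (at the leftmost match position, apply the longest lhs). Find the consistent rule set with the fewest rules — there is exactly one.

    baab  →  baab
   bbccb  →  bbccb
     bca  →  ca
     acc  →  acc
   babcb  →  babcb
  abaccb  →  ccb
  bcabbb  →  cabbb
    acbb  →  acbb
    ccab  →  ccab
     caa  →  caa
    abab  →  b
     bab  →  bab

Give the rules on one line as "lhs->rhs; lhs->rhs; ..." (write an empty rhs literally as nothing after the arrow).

  | baab
  | bbccb
  | bca => ca
  | acc

aba->; bca->ca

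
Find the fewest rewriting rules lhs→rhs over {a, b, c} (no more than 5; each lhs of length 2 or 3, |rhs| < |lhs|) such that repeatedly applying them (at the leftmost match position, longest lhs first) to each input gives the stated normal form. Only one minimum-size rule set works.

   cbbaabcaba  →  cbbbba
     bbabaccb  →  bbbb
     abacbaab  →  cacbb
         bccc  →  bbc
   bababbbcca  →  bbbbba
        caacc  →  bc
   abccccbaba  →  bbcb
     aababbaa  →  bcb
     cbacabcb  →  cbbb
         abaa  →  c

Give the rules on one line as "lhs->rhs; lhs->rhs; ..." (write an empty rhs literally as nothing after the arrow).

aa->; ab->c; bca->b; cc->b

  | cbbaabcaba => cbbbcaba => cbbbba
  | bbabaccb => bbcaccb => bbccb => bbbb
  | abacbaab => cacbaab => cacbb
  | bccc => bbc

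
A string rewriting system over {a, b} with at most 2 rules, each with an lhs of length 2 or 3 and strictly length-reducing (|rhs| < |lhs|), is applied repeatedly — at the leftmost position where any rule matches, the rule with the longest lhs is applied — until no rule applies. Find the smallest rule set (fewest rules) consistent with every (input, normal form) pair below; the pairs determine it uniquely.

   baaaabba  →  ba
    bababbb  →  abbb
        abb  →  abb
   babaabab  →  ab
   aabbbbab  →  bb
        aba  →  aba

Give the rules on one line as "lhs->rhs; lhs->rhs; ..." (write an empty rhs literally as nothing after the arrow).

aab->; bab->

  | baaaabba => baaba => ba
  | bababbb => abbb
  | abb
  | babaabab => aabab => ab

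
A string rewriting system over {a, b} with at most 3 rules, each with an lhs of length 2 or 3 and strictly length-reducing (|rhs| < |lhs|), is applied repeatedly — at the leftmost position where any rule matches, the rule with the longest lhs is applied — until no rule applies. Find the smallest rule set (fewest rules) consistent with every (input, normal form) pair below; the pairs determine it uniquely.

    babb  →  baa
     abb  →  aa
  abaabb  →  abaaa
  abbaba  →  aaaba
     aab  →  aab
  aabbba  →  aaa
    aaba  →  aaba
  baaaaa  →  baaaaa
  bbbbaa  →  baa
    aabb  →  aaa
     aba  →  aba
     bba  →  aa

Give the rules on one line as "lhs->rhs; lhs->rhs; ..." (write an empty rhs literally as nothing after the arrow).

bb->a; bbb->

  | babb => baa
  | abb => aa
  | abaabb => abaaa
  | abbaba => aaaba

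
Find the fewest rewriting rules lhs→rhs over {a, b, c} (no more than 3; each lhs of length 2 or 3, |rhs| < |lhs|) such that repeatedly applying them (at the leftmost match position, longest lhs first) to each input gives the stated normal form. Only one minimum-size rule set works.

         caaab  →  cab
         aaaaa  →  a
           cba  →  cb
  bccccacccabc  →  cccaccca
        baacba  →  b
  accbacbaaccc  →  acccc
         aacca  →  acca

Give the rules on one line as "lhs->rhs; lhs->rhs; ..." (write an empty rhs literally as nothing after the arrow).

aa->a; ba->b; bc->

  | caaab => caab => cab
  | aaaaa => aaaa => aaa => aa => a
  | cba => cb
  | bccccacccabc => cccacccabc => cccaccca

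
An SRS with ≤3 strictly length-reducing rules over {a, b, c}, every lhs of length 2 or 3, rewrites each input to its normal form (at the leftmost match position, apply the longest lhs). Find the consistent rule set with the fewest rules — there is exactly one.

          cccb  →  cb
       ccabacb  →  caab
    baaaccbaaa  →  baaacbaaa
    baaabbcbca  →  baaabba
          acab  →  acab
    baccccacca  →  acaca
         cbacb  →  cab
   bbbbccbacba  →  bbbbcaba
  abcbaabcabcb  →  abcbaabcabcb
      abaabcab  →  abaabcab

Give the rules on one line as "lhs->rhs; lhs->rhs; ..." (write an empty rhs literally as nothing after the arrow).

bac->a; cbc->; cc->c

  | cccb => ccb => cb
  | ccabacb => cabacb => caab
  | baaaccbaaa => baaacbaaa
  | baaabbcbca => baaabba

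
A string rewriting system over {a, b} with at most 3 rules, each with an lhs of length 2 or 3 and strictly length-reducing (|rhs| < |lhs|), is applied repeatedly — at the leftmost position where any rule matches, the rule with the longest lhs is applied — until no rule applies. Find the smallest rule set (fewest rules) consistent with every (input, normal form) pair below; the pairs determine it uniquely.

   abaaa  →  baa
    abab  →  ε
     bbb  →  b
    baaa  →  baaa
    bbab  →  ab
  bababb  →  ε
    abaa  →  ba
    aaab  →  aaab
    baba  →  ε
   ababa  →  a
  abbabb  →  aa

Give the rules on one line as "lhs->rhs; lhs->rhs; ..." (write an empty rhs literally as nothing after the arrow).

aba->b; bb->

  | abaaa => baa
  | abab => bb => ε
  | bbb => b
  | baaa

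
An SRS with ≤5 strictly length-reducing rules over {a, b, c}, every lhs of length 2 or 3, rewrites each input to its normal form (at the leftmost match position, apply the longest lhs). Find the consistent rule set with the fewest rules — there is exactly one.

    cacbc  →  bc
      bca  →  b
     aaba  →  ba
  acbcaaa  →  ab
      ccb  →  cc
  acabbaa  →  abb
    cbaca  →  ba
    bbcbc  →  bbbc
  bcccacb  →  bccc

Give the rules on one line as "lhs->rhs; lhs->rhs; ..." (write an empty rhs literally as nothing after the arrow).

  | cacbc => cbc => bc
  | bca => b
  | aaba => ba
  | acbcaaa => abcaaa => abaa => ab

aa->; ca->; cb->b; ccb->cc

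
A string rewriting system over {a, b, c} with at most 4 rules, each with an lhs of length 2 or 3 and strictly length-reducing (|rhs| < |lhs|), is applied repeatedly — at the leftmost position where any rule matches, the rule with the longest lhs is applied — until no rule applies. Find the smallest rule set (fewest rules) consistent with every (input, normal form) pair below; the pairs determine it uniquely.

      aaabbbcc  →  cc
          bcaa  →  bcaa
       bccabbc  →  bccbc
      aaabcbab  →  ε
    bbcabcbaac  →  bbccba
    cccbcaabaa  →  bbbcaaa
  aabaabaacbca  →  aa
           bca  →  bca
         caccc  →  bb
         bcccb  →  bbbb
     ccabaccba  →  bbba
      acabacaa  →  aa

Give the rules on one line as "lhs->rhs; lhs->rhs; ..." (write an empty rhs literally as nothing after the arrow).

ab->; ac->; ccc->bb

  | aaabbbcc => aabbcc => abcc => cc
  | bcaa
  | bccabbc => bccbc
  | aaabcbab => aacbab => abab => ab => ε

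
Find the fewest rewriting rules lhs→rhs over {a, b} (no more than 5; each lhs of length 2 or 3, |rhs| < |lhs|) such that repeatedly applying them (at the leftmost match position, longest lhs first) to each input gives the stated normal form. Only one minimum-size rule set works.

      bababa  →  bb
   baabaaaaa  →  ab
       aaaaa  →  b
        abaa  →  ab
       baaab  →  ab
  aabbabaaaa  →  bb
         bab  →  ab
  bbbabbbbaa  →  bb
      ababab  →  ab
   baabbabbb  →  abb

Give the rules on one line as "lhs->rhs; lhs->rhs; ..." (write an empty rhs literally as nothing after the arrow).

aa->b; ba->b; bab->ab; bbb->ab

  | bababa => ababa => aaba => bba => bb
  | baabaaaaa => babaaaaa => abaaaaa => abaaaa => abaaa => abaa => aba => ab
  | aaaaa => baaa => baa => ba => b
  | abaa => aba => ab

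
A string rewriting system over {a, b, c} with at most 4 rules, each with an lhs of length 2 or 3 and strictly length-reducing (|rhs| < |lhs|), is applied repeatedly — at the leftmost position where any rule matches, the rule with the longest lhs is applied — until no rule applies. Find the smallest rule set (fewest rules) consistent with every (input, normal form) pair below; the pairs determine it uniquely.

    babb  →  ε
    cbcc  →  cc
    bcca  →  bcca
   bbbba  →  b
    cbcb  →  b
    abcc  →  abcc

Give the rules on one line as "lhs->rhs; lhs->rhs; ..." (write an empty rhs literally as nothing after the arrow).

  | babb => bbb => ε
  | cbcc => cc
  | bcca
  | bbbba => ba => b

ba->b; bbb->; cb->b; cbc->c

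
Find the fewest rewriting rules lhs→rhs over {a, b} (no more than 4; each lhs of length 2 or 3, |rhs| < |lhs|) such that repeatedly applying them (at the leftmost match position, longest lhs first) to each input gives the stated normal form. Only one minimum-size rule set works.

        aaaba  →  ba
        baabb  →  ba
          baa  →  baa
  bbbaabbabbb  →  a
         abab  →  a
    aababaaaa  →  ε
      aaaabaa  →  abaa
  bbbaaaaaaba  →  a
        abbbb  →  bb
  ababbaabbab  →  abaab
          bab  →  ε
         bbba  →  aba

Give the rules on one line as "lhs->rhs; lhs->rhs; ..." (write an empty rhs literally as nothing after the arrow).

  | aaaba => ba
  | baabb => ba
  | baa
  | bbbaabbabbb => abaabbabbb => abaabbb => abab => a

aaa->; abb->; bab->; bbb->ab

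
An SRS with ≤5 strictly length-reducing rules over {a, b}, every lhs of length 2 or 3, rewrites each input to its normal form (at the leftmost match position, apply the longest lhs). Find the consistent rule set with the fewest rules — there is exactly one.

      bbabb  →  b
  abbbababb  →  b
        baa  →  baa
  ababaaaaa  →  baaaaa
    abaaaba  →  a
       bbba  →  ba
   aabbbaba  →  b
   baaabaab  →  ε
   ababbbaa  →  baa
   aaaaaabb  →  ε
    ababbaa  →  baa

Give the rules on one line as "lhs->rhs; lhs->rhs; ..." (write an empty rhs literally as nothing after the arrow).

  | bbabb => babb => bbb => b
  | abbbababb => bbbababb => bababb => bbb => b
  | baa
  | ababaaaaa => baaaaa

ab->b; aba->; bb->; bba->ba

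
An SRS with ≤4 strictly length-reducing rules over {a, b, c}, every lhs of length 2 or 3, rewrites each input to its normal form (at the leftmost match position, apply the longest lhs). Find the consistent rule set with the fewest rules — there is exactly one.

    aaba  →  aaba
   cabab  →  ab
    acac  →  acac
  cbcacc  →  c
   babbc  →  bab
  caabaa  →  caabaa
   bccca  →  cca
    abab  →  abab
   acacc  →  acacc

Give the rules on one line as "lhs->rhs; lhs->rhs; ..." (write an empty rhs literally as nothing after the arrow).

bc->; bca->bb; cab->

  | aaba
  | cabab => ab
  | acac
  | cbcacc => cbbcc => cbc => c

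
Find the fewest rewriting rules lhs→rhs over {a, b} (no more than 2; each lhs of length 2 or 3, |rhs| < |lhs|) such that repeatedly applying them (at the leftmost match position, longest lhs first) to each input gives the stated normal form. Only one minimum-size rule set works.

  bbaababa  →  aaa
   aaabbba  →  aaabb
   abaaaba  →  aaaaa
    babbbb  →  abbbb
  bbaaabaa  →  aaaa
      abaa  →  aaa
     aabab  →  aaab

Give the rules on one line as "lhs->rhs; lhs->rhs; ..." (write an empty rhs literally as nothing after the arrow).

  | bbaababa => bababa => ababa => aaba => aaa
  | aaabbba => aaabb
  | abaaaba => aaaaba => aaaaa
  | babbbb => abbbb

ba->a; bba->b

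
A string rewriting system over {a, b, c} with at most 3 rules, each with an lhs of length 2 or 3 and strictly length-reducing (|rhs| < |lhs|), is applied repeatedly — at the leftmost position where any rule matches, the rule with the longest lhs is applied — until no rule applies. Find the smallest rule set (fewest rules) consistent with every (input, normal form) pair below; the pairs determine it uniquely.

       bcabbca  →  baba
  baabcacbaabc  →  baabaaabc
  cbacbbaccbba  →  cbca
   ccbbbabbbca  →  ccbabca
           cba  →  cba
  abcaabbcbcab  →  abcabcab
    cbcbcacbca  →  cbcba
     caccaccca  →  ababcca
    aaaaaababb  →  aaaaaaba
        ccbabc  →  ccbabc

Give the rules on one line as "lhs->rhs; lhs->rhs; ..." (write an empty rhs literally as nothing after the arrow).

  | bcabbca => bcaca => baba
  | baabcacbaabc => baababbaabc => baabaaabc
  | cbacbbaccbba => cbbbaccbba => cbaccbba => cbcbba => cbca
  | ccbbbabbbca => ccbabbbca => ccbabca

ac->; bb->; cac->ab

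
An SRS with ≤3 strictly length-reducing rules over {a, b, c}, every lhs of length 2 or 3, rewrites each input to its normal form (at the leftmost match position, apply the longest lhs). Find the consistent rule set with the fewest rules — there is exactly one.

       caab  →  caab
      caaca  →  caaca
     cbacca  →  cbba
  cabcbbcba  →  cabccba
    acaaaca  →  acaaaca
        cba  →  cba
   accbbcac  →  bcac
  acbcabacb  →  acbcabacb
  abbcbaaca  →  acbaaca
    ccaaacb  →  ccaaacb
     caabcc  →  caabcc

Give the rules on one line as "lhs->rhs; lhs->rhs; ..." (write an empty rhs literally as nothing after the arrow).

  | caab
  | caaca
  | cbacca => cbba
  | cabcbbcba => cabccba

acc->b; bbc->c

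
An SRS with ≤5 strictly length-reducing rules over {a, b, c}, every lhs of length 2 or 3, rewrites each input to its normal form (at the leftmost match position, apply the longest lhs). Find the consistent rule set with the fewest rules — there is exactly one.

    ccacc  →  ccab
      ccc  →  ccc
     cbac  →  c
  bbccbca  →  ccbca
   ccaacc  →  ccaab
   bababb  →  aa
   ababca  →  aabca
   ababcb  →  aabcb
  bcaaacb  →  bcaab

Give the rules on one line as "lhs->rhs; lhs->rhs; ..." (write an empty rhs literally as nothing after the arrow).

  | ccacc => ccab
  | ccc
  | cbac => cac => c
  | bbccbca => ccbca

ac->; acc->ab; ba->a; bb->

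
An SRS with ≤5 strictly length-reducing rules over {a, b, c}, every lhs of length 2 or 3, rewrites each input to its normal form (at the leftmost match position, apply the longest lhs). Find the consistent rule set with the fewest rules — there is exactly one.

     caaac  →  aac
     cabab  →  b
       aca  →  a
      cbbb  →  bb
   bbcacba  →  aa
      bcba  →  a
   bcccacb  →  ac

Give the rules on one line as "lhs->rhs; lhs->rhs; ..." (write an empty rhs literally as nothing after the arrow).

  | caaac => aac
  | cabab => bab => b
  | aca => a
  | cbbb => bb

ba->; bc->a; ca->; cb->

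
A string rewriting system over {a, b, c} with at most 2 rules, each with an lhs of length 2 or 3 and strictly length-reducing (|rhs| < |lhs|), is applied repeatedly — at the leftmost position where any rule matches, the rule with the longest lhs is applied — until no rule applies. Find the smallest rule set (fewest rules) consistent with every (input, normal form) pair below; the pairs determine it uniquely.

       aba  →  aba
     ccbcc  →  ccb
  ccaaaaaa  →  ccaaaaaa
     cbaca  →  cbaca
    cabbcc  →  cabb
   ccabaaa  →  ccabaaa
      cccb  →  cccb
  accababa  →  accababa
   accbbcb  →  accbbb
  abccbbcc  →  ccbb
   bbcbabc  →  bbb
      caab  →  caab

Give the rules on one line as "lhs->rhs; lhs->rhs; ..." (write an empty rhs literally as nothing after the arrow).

abc->c; bc->b

  | aba
  | ccbcc => ccbc => ccb
  | ccaaaaaa
  | cbaca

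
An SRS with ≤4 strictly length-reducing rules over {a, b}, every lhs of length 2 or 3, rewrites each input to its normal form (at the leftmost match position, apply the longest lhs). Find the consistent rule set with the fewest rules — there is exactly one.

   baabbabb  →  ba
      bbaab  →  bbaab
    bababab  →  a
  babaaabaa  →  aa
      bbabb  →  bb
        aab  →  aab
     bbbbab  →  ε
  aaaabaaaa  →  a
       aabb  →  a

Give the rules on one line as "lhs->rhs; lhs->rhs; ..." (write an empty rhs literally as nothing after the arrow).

aaa->bb; abb->; bab->; bbb->

  | baabbabb => baabb => ba
  | bbaab
  | bababab => abab => a
  | babaaabaa => aaabaa => bbbaa => aa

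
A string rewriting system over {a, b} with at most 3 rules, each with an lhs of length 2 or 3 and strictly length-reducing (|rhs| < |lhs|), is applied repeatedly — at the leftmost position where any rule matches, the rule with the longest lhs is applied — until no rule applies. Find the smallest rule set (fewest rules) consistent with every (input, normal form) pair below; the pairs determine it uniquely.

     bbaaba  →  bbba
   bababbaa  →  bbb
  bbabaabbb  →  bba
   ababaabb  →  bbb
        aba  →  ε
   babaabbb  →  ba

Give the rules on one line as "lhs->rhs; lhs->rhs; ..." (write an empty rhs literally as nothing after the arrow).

  | bbaaba => bbba
  | bababbaa => baabbaa => bbbaa => bbb
  | bbabaabbb => bbaaabbb => bbabbb => bbabb => bbab => bba
  | ababaabb => aabaabb => baabb => bbb

aa->; ab->a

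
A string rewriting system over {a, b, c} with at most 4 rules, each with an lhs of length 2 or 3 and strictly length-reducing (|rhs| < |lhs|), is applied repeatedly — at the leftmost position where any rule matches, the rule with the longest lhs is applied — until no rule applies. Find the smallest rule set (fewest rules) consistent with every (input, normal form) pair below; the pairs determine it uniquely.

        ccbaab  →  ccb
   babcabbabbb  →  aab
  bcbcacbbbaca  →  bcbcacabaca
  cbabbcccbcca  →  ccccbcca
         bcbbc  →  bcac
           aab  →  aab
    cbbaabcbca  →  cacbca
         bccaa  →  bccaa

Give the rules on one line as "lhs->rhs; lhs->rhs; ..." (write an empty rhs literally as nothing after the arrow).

  | ccbaab => ccb
  | babcabbabbb => babbabbb => baaabbb => abbb => aab
  | bcbcacbbbaca => bcbcacabaca
  | cbabbcccbcca => cbaacccbcca => ccccbcca

aaa->b; abc->; baa->; bb->a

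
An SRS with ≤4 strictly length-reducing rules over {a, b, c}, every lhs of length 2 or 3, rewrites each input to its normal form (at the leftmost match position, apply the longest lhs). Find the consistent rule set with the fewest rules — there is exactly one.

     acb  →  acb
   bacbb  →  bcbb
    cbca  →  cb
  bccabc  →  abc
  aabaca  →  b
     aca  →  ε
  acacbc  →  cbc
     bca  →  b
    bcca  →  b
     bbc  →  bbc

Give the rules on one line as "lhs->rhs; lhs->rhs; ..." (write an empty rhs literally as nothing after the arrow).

aa->; ba->b; bab->ab; ca->a

  | acb
  | bacbb => bcbb
  | cbca => cba => cb
  | bccabc => bcabc => babc => abc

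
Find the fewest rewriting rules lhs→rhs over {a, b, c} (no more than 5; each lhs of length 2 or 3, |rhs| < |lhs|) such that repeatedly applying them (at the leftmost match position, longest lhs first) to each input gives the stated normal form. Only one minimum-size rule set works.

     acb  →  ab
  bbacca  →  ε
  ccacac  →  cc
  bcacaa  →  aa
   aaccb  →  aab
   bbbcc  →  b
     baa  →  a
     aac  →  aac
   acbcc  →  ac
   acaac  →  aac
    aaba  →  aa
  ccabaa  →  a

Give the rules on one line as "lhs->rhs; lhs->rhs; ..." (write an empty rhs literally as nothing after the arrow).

ba->; bc->; ca->; cb->b

  | acb => ab
  | bbacca => bcca => ca => ε
  | ccacac => ccac => cc
  | bcacaa => acaa => aa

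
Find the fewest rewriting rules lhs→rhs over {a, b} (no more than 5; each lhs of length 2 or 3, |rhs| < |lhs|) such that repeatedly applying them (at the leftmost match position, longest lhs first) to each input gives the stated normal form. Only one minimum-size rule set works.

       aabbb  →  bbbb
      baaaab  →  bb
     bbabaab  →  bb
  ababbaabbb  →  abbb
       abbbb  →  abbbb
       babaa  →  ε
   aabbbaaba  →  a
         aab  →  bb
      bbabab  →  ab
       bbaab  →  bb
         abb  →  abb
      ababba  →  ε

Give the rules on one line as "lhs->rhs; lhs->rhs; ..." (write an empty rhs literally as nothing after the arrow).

aa->; aab->bb; ba->a; bab->aa

  | aabbb => bbbb
  | baaaab => aaaab => aab => bb
  | bbabaab => baaaab => aaaab => aab => bb
  | ababbaabbb => aaabaabbb => abaabbb => aaabbb => abbb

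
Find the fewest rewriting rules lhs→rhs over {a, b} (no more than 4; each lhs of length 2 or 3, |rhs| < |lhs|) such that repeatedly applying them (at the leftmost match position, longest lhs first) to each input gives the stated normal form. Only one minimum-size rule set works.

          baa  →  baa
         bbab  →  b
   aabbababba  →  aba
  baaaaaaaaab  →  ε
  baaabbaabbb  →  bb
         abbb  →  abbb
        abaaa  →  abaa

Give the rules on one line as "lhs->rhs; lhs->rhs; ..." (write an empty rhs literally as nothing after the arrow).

aaa->aa; aab->ab; bab->

  | baa
  | bbab => b
  | aabbababba => abbababba => ababba => aba
  | baaaaaaaaab => baaaaaaaab => baaaaaaab => baaaaaab => baaaaab => baaaab => baaab => baab => bab => ε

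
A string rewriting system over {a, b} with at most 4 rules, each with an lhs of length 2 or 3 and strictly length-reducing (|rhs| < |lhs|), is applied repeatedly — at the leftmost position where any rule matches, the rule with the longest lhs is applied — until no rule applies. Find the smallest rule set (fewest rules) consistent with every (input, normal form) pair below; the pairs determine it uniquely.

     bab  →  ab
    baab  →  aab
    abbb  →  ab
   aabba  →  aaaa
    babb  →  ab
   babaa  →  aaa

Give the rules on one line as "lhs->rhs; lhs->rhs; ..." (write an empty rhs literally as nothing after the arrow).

  | bab => ab
  | baab => aab
  | abbb => abb => ab
  | aabba => aaaa

ba->a; bb->b; bba->aa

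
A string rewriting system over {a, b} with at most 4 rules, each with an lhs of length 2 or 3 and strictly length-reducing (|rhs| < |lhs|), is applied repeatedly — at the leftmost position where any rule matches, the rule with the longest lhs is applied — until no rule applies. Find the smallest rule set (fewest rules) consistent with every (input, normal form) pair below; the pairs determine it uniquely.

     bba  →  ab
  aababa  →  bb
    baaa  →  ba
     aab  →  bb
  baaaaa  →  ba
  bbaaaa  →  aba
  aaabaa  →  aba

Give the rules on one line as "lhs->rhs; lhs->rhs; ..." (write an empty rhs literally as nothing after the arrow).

aa->a; aab->bb; bba->ab

  | bba => ab
  | aababa => bbaba => abba => aab => bb
  | baaa => baa => ba
  | aab => bb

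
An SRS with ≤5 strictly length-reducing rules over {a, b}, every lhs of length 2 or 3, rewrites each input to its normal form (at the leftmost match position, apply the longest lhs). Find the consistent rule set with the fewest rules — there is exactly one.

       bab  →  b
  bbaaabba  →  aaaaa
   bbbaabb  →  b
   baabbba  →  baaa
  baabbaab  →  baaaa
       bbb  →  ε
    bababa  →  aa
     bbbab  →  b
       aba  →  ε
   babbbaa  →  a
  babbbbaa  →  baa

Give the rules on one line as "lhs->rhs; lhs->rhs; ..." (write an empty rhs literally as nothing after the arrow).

aab->aa; ab->; aba->; bb->a

  | bab => b
  | bbaaabba => aaaabba => aaaaba => aaaaa
  | bbbaabb => abaabb => abb => b
  | baabbba => baabba => baaba => baaa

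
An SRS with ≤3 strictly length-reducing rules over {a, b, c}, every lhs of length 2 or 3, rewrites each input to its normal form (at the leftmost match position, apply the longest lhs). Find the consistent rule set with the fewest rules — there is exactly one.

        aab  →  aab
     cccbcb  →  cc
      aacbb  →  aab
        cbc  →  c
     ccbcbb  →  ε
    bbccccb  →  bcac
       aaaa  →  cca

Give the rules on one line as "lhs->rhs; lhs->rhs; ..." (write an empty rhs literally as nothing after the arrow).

aaa->cc; bcc->ca; cb->

  | aab
  | cccbcb => cccb => cc
  | aacbb => aab
  | cbc => c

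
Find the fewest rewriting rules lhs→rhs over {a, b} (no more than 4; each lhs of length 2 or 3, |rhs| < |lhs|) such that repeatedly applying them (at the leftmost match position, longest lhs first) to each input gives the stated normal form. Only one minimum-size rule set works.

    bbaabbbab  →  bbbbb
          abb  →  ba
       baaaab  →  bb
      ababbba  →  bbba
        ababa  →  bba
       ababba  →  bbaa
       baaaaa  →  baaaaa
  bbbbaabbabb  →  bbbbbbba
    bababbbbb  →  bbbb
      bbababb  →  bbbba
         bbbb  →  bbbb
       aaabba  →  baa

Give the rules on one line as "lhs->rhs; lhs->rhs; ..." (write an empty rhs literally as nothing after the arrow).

aab->b; ab->; aba->ba; abb->ba

  | bbaabbbab => bbbbbab => bbbbb
  | abb => ba
  | baaaab => baab => bb
  | ababbba => babbba => bbaba => bbba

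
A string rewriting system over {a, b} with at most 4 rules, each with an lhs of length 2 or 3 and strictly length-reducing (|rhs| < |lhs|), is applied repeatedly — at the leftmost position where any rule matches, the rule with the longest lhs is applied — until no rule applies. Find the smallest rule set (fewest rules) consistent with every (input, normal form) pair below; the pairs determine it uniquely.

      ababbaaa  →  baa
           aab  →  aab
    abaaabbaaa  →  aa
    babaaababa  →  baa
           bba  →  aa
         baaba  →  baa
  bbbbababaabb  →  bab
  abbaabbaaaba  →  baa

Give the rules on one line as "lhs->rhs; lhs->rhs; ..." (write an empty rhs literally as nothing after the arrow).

aaa->aa; aba->a; abb->b; bb->a

  | ababbaaa => abbaaa => baaa => baa
  | aab
  | abaaabbaaa => aaabbaaa => aabbaaa => abaaa => aaa => aa
  | babaaababa => baaababa => baababa => baaba => baa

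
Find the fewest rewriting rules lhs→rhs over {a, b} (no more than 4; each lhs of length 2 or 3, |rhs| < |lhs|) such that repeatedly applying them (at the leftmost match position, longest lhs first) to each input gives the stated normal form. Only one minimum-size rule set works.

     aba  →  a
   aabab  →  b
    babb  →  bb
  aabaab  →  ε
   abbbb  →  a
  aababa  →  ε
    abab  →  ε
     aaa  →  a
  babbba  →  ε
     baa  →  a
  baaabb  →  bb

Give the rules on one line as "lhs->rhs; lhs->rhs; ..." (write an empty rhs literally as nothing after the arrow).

aa->; ab->; ba->; bbb->a

  | aba => a
  | aabab => bab => b
  | babb => bb
  | aabaab => baab => ab => ε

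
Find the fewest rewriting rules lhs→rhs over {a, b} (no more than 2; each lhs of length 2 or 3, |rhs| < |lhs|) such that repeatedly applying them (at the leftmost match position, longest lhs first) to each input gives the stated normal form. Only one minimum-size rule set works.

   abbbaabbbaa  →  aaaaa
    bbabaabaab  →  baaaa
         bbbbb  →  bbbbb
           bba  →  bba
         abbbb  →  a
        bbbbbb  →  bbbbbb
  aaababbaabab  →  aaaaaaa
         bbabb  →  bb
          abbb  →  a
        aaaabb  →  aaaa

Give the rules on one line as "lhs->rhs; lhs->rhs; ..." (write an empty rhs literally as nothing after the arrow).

ab->a; bab->

  | abbbaabbbaa => abbaabbbaa => abaabbbaa => aaabbbaa => aaabbaa => aaabaa => aaaaa
  | bbabaabaab => baabaab => baaaab => baaaa
  | bbbbb
  | bba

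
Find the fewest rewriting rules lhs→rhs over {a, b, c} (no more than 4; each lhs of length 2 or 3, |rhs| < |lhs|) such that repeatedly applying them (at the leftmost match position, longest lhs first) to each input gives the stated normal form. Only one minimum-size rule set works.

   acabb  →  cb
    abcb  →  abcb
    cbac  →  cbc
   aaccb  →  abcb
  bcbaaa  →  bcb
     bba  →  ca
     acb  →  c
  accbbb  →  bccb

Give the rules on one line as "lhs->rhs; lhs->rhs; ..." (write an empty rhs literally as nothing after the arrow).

  | acabb => babb => bbb => cb
  | abcb
  | cbac => cbc
  | aaccb => abcb

ac->b; ba->b; bb->c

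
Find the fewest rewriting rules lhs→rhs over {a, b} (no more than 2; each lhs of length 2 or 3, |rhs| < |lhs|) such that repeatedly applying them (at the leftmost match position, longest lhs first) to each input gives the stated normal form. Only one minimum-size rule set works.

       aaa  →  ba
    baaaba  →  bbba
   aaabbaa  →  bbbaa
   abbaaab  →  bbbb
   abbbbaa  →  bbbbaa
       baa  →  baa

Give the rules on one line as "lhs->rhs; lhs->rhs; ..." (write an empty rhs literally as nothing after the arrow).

aaa->ba; ab->b

  | aaa => ba
  | baaaba => bbaba => bbba
  | aaabbaa => babbaa => bbbaa
  | abbaaab => bbaaab => bbbab => bbbb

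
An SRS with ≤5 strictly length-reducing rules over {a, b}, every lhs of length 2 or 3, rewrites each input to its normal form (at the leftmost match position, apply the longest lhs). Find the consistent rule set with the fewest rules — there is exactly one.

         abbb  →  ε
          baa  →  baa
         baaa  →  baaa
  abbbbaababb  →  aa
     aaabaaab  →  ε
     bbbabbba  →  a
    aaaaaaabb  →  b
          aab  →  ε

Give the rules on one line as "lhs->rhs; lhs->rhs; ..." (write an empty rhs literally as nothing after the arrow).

aab->bb; abb->aa; bb->; bbb->

  | abbb => aab => bb => ε
  | baa
  | baaa
  | abbbbaababb => aabbaababb => bbbaababb => aababb => bbabb => abb => aa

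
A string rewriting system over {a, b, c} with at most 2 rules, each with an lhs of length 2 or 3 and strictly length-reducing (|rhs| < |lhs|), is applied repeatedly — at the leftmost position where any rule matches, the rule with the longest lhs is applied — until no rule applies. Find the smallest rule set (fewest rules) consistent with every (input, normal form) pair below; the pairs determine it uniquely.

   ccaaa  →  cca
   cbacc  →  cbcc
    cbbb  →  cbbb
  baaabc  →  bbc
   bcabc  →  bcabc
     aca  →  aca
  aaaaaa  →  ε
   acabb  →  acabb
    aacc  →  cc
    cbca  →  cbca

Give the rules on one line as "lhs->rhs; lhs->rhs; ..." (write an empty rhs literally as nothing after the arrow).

aa->; ba->b

  | ccaaa => cca
  | cbacc => cbcc
  | cbbb
  | baaabc => baabc => babc => bbc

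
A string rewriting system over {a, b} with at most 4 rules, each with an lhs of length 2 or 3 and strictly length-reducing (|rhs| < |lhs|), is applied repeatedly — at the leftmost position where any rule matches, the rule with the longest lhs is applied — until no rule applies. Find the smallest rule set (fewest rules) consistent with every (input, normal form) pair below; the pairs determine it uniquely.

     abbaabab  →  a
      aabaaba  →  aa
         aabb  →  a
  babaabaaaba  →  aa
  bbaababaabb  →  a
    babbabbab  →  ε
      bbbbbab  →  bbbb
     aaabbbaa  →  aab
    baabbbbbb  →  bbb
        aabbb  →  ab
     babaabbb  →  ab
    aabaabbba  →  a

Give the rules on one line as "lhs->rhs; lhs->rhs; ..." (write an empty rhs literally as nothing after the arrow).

aba->ab; abb->; bab->; bba->

  | abbaabab => aabab => aabb => a
  | aabaaba => aababa => aabba => aa
  | aabb => a
  | babaabaaaba => aabaaaba => aabaaba => aababa => aabba => aa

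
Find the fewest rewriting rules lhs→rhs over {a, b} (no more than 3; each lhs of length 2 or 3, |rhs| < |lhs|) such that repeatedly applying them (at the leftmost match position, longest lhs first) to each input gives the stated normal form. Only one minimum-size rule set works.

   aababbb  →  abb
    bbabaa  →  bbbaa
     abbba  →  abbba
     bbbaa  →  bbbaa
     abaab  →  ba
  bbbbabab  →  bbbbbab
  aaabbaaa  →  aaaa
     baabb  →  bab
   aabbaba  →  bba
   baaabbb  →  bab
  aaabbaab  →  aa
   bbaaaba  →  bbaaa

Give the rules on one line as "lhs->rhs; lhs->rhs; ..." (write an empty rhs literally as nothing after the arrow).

  | aababbb => aabbb => abb
  | bbabaa => bbbaa
  | abbba
  | bbbaa

aab->a; aba->ba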